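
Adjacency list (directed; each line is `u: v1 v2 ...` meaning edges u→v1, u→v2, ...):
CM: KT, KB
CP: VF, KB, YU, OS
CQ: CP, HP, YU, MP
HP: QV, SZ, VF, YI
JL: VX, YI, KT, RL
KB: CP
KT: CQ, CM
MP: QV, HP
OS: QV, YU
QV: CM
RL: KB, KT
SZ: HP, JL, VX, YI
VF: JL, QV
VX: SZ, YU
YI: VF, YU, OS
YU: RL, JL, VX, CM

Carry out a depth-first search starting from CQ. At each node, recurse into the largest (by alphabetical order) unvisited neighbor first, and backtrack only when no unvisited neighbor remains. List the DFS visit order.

CQ, YU, VX, SZ, YI, VF, QV, CM, KT, KB, CP, OS, JL, RL, HP, MP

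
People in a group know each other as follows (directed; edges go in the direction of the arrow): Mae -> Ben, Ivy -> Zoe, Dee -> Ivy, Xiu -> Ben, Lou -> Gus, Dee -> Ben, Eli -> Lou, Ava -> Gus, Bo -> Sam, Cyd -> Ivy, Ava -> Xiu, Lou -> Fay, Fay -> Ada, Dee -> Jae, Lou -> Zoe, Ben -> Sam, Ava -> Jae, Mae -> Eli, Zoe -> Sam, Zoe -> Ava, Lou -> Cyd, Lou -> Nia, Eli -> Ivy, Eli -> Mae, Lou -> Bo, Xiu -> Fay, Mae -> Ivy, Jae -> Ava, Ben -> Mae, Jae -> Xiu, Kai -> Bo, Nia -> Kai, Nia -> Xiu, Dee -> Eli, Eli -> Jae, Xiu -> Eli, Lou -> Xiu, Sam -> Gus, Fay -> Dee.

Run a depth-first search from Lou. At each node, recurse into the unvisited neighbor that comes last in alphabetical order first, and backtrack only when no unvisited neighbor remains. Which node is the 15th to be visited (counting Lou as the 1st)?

Nia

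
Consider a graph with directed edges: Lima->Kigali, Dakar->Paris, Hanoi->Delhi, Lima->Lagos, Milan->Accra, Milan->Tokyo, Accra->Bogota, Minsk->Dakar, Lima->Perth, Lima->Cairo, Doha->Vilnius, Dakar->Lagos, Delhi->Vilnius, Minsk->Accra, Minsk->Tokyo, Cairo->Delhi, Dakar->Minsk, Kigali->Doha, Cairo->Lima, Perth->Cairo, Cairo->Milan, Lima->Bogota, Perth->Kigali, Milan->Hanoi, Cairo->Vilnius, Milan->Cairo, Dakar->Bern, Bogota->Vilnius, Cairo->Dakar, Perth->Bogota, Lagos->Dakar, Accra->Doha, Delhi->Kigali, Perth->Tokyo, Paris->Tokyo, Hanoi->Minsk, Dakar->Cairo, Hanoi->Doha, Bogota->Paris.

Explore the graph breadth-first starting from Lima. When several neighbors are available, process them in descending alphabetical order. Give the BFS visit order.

Visit Lima; enqueue Perth, Lagos, Kigali, Cairo, Bogota → queue [Perth, Lagos, Kigali, Cairo, Bogota]
Visit Perth; enqueue Tokyo → queue [Lagos, Kigali, Cairo, Bogota, Tokyo]
Visit Lagos; enqueue Dakar → queue [Kigali, Cairo, Bogota, Tokyo, Dakar]
Visit Kigali; enqueue Doha → queue [Cairo, Bogota, Tokyo, Dakar, Doha]
Visit Cairo; enqueue Vilnius, Milan, Delhi → queue [Bogota, Tokyo, Dakar, Doha, Vilnius, Milan, Delhi]
Visit Bogota; enqueue Paris → queue [Tokyo, Dakar, Doha, Vilnius, Milan, Delhi, Paris]
Visit Tokyo → queue [Dakar, Doha, Vilnius, Milan, Delhi, Paris]
Visit Dakar; enqueue Minsk, Bern → queue [Doha, Vilnius, Milan, Delhi, Paris, Minsk, Bern]
Visit Doha → queue [Vilnius, Milan, Delhi, Paris, Minsk, Bern]
Visit Vilnius → queue [Milan, Delhi, Paris, Minsk, Bern]
Visit Milan; enqueue Hanoi, Accra → queue [Delhi, Paris, Minsk, Bern, Hanoi, Accra]
Visit Delhi → queue [Paris, Minsk, Bern, Hanoi, Accra]
Visit Paris → queue [Minsk, Bern, Hanoi, Accra]
Visit Minsk → queue [Bern, Hanoi, Accra]
Visit Bern → queue [Hanoi, Accra]
Visit Hanoi → queue [Accra]
Visit Accra → queue []

Lima → Perth → Lagos → Kigali → Cairo → Bogota → Tokyo → Dakar → Doha → Vilnius → Milan → Delhi → Paris → Minsk → Bern → Hanoi → Accra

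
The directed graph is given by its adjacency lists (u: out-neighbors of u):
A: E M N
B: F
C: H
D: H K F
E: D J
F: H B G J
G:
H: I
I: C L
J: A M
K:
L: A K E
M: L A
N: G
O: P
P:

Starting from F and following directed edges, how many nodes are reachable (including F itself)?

BFS from F visits: F, B, G, H, J, I, A, M, C, L, E, N, K, D
Reachable nodes: 14 of 16 total.

14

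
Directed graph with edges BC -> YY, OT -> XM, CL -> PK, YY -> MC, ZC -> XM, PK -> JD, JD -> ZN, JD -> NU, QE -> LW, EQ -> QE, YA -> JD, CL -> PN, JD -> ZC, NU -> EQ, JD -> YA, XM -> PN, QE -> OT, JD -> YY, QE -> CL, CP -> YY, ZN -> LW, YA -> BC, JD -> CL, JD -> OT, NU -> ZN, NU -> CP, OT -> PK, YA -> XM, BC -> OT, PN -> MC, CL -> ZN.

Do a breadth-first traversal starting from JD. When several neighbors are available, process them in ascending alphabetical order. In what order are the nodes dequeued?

Visit JD; enqueue CL, NU, OT, YA, YY, ZC, ZN → queue [CL, NU, OT, YA, YY, ZC, ZN]
Visit CL; enqueue PK, PN → queue [NU, OT, YA, YY, ZC, ZN, PK, PN]
Visit NU; enqueue CP, EQ → queue [OT, YA, YY, ZC, ZN, PK, PN, CP, EQ]
Visit OT; enqueue XM → queue [YA, YY, ZC, ZN, PK, PN, CP, EQ, XM]
Visit YA; enqueue BC → queue [YY, ZC, ZN, PK, PN, CP, EQ, XM, BC]
Visit YY; enqueue MC → queue [ZC, ZN, PK, PN, CP, EQ, XM, BC, MC]
Visit ZC → queue [ZN, PK, PN, CP, EQ, XM, BC, MC]
Visit ZN; enqueue LW → queue [PK, PN, CP, EQ, XM, BC, MC, LW]
Visit PK → queue [PN, CP, EQ, XM, BC, MC, LW]
Visit PN → queue [CP, EQ, XM, BC, MC, LW]
Visit CP → queue [EQ, XM, BC, MC, LW]
Visit EQ; enqueue QE → queue [XM, BC, MC, LW, QE]
Visit XM → queue [BC, MC, LW, QE]
Visit BC → queue [MC, LW, QE]
Visit MC → queue [LW, QE]
Visit LW → queue [QE]
Visit QE → queue []

JD -> CL -> NU -> OT -> YA -> YY -> ZC -> ZN -> PK -> PN -> CP -> EQ -> XM -> BC -> MC -> LW -> QE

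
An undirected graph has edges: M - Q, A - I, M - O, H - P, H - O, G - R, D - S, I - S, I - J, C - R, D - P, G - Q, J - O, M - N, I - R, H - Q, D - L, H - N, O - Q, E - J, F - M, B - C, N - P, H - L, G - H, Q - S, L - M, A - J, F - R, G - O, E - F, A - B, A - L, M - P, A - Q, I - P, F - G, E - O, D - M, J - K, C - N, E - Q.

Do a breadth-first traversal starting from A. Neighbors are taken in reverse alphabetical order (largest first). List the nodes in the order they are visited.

A → Q → L → J → I → B → S → O → M → H → G → E → D → K → R → P → C → N → F

Visit A; enqueue Q, L, J, I, B → queue [Q, L, J, I, B]
Visit Q; enqueue S, O, M, H, G, E → queue [L, J, I, B, S, O, M, H, G, E]
Visit L; enqueue D → queue [J, I, B, S, O, M, H, G, E, D]
Visit J; enqueue K → queue [I, B, S, O, M, H, G, E, D, K]
Visit I; enqueue R, P → queue [B, S, O, M, H, G, E, D, K, R, P]
Visit B; enqueue C → queue [S, O, M, H, G, E, D, K, R, P, C]
Visit S → queue [O, M, H, G, E, D, K, R, P, C]
Visit O → queue [M, H, G, E, D, K, R, P, C]
Visit M; enqueue N, F → queue [H, G, E, D, K, R, P, C, N, F]
Visit H → queue [G, E, D, K, R, P, C, N, F]
Visit G → queue [E, D, K, R, P, C, N, F]
Visit E → queue [D, K, R, P, C, N, F]
Visit D → queue [K, R, P, C, N, F]
Visit K → queue [R, P, C, N, F]
Visit R → queue [P, C, N, F]
Visit P → queue [C, N, F]
Visit C → queue [N, F]
Visit N → queue [F]
Visit F → queue []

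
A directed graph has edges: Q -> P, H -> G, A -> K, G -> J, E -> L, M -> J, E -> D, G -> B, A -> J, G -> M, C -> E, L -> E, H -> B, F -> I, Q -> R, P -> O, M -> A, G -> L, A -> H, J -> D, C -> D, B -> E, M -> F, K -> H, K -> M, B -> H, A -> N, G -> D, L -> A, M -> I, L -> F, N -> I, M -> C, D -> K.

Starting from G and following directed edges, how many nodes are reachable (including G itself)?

BFS from G visits: G, M, L, J, D, B, I, F, C, A, E, K, H, N
Reachable nodes: 14 of 18 total.

14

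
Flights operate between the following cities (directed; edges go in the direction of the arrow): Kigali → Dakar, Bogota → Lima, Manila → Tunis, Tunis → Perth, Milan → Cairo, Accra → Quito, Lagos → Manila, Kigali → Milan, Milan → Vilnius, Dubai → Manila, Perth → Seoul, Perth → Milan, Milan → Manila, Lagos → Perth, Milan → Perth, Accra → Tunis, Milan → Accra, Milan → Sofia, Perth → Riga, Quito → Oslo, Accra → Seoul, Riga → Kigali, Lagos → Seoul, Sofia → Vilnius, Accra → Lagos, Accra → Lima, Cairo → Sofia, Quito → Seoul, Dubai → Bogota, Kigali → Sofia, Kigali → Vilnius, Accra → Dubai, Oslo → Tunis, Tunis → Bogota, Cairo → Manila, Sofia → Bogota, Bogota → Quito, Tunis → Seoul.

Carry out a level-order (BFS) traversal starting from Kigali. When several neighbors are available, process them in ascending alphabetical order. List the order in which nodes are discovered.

Kigali, Dakar, Milan, Sofia, Vilnius, Accra, Cairo, Manila, Perth, Bogota, Dubai, Lagos, Lima, Quito, Seoul, Tunis, Riga, Oslo

Visit Kigali; enqueue Dakar, Milan, Sofia, Vilnius → queue [Dakar, Milan, Sofia, Vilnius]
Visit Dakar → queue [Milan, Sofia, Vilnius]
Visit Milan; enqueue Accra, Cairo, Manila, Perth → queue [Sofia, Vilnius, Accra, Cairo, Manila, Perth]
Visit Sofia; enqueue Bogota → queue [Vilnius, Accra, Cairo, Manila, Perth, Bogota]
Visit Vilnius → queue [Accra, Cairo, Manila, Perth, Bogota]
Visit Accra; enqueue Dubai, Lagos, Lima, Quito, Seoul, Tunis → queue [Cairo, Manila, Perth, Bogota, Dubai, Lagos, Lima, Quito, Seoul, Tunis]
Visit Cairo → queue [Manila, Perth, Bogota, Dubai, Lagos, Lima, Quito, Seoul, Tunis]
Visit Manila → queue [Perth, Bogota, Dubai, Lagos, Lima, Quito, Seoul, Tunis]
Visit Perth; enqueue Riga → queue [Bogota, Dubai, Lagos, Lima, Quito, Seoul, Tunis, Riga]
Visit Bogota → queue [Dubai, Lagos, Lima, Quito, Seoul, Tunis, Riga]
Visit Dubai → queue [Lagos, Lima, Quito, Seoul, Tunis, Riga]
Visit Lagos → queue [Lima, Quito, Seoul, Tunis, Riga]
Visit Lima → queue [Quito, Seoul, Tunis, Riga]
Visit Quito; enqueue Oslo → queue [Seoul, Tunis, Riga, Oslo]
Visit Seoul → queue [Tunis, Riga, Oslo]
Visit Tunis → queue [Riga, Oslo]
Visit Riga → queue [Oslo]
Visit Oslo → queue []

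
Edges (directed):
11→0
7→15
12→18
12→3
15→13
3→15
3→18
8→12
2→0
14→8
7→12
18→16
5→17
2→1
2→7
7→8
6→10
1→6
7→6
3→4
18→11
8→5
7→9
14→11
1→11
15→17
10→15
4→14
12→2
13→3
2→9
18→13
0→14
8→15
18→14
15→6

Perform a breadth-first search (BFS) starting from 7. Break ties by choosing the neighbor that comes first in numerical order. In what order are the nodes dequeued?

7 -> 6 -> 8 -> 9 -> 12 -> 15 -> 10 -> 5 -> 2 -> 3 -> 18 -> 13 -> 17 -> 0 -> 1 -> 4 -> 11 -> 14 -> 16

Visit 7; enqueue 6, 8, 9, 12, 15 → queue [6, 8, 9, 12, 15]
Visit 6; enqueue 10 → queue [8, 9, 12, 15, 10]
Visit 8; enqueue 5 → queue [9, 12, 15, 10, 5]
Visit 9 → queue [12, 15, 10, 5]
Visit 12; enqueue 2, 3, 18 → queue [15, 10, 5, 2, 3, 18]
Visit 15; enqueue 13, 17 → queue [10, 5, 2, 3, 18, 13, 17]
Visit 10 → queue [5, 2, 3, 18, 13, 17]
Visit 5 → queue [2, 3, 18, 13, 17]
Visit 2; enqueue 0, 1 → queue [3, 18, 13, 17, 0, 1]
Visit 3; enqueue 4 → queue [18, 13, 17, 0, 1, 4]
Visit 18; enqueue 11, 14, 16 → queue [13, 17, 0, 1, 4, 11, 14, 16]
Visit 13 → queue [17, 0, 1, 4, 11, 14, 16]
Visit 17 → queue [0, 1, 4, 11, 14, 16]
Visit 0 → queue [1, 4, 11, 14, 16]
Visit 1 → queue [4, 11, 14, 16]
Visit 4 → queue [11, 14, 16]
Visit 11 → queue [14, 16]
Visit 14 → queue [16]
Visit 16 → queue []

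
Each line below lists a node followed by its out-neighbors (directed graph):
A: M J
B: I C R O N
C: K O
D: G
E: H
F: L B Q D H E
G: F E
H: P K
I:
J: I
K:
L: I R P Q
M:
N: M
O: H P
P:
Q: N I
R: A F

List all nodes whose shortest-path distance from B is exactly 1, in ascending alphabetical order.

C, I, N, O, R

Level 0: B
Level 1: C, I, N, O, R
Level 2: A, F, H, K, M, P
Level 3: D, E, J, L, Q
Level 4: G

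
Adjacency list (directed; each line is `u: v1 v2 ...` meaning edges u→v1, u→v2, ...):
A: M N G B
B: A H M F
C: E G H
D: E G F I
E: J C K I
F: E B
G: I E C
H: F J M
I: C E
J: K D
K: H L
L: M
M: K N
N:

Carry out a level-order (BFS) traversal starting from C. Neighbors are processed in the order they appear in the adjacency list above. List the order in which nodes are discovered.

C, E, G, H, J, K, I, F, M, D, L, B, N, A

Visit C; enqueue E, G, H → queue [E, G, H]
Visit E; enqueue J, K, I → queue [G, H, J, K, I]
Visit G → queue [H, J, K, I]
Visit H; enqueue F, M → queue [J, K, I, F, M]
Visit J; enqueue D → queue [K, I, F, M, D]
Visit K; enqueue L → queue [I, F, M, D, L]
Visit I → queue [F, M, D, L]
Visit F; enqueue B → queue [M, D, L, B]
Visit M; enqueue N → queue [D, L, B, N]
Visit D → queue [L, B, N]
Visit L → queue [B, N]
Visit B; enqueue A → queue [N, A]
Visit N → queue [A]
Visit A → queue []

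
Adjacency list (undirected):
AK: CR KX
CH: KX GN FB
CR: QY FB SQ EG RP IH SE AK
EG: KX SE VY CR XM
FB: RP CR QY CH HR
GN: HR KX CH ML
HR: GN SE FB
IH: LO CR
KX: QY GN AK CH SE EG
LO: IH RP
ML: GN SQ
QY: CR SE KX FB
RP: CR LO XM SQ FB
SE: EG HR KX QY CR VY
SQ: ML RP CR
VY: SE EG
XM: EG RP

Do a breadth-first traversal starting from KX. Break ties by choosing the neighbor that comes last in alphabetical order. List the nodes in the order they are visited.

KX, SE, QY, GN, EG, CH, AK, VY, HR, CR, FB, ML, XM, SQ, RP, IH, LO

Visit KX; enqueue SE, QY, GN, EG, CH, AK → queue [SE, QY, GN, EG, CH, AK]
Visit SE; enqueue VY, HR, CR → queue [QY, GN, EG, CH, AK, VY, HR, CR]
Visit QY; enqueue FB → queue [GN, EG, CH, AK, VY, HR, CR, FB]
Visit GN; enqueue ML → queue [EG, CH, AK, VY, HR, CR, FB, ML]
Visit EG; enqueue XM → queue [CH, AK, VY, HR, CR, FB, ML, XM]
Visit CH → queue [AK, VY, HR, CR, FB, ML, XM]
Visit AK → queue [VY, HR, CR, FB, ML, XM]
Visit VY → queue [HR, CR, FB, ML, XM]
Visit HR → queue [CR, FB, ML, XM]
Visit CR; enqueue SQ, RP, IH → queue [FB, ML, XM, SQ, RP, IH]
Visit FB → queue [ML, XM, SQ, RP, IH]
Visit ML → queue [XM, SQ, RP, IH]
Visit XM → queue [SQ, RP, IH]
Visit SQ → queue [RP, IH]
Visit RP; enqueue LO → queue [IH, LO]
Visit IH → queue [LO]
Visit LO → queue []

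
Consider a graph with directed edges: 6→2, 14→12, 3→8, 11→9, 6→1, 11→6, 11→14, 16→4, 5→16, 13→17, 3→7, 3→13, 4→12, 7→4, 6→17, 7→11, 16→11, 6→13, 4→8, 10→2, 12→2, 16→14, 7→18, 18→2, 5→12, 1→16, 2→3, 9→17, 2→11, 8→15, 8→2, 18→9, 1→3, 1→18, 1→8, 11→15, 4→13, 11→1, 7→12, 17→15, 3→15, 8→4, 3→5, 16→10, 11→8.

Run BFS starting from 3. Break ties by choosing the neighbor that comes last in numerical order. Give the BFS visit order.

Visit 3; enqueue 15, 13, 8, 7, 5 → queue [15, 13, 8, 7, 5]
Visit 15 → queue [13, 8, 7, 5]
Visit 13; enqueue 17 → queue [8, 7, 5, 17]
Visit 8; enqueue 4, 2 → queue [7, 5, 17, 4, 2]
Visit 7; enqueue 18, 12, 11 → queue [5, 17, 4, 2, 18, 12, 11]
Visit 5; enqueue 16 → queue [17, 4, 2, 18, 12, 11, 16]
Visit 17 → queue [4, 2, 18, 12, 11, 16]
Visit 4 → queue [2, 18, 12, 11, 16]
Visit 2 → queue [18, 12, 11, 16]
Visit 18; enqueue 9 → queue [12, 11, 16, 9]
Visit 12 → queue [11, 16, 9]
Visit 11; enqueue 14, 6, 1 → queue [16, 9, 14, 6, 1]
Visit 16; enqueue 10 → queue [9, 14, 6, 1, 10]
Visit 9 → queue [14, 6, 1, 10]
Visit 14 → queue [6, 1, 10]
Visit 6 → queue [1, 10]
Visit 1 → queue [10]
Visit 10 → queue []

3 -> 15 -> 13 -> 8 -> 7 -> 5 -> 17 -> 4 -> 2 -> 18 -> 12 -> 11 -> 16 -> 9 -> 14 -> 6 -> 1 -> 10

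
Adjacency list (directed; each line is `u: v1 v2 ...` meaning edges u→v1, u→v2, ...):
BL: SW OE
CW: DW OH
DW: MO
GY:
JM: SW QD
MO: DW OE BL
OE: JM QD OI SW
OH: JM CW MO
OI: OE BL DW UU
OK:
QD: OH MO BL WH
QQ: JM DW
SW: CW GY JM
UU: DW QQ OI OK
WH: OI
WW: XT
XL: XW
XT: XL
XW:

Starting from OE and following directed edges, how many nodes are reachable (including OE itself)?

15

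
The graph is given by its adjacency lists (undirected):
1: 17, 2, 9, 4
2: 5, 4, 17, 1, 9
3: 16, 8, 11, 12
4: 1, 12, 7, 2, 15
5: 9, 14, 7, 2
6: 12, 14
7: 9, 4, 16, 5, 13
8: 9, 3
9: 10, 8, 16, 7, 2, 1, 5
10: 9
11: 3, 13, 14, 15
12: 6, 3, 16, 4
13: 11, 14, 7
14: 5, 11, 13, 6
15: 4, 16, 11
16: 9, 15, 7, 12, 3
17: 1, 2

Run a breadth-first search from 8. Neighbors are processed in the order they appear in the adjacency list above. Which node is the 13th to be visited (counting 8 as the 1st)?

Visit 8; enqueue 9, 3 → queue [9, 3]
Visit 9; enqueue 10, 16, 7, 2, 1, 5 → queue [3, 10, 16, 7, 2, 1, 5]
Visit 3; enqueue 11, 12 → queue [10, 16, 7, 2, 1, 5, 11, 12]
Visit 10 → queue [16, 7, 2, 1, 5, 11, 12]
Visit 16; enqueue 15 → queue [7, 2, 1, 5, 11, 12, 15]
Visit 7; enqueue 4, 13 → queue [2, 1, 5, 11, 12, 15, 4, 13]
Visit 2; enqueue 17 → queue [1, 5, 11, 12, 15, 4, 13, 17]
Visit 1 → queue [5, 11, 12, 15, 4, 13, 17]
Visit 5; enqueue 14 → queue [11, 12, 15, 4, 13, 17, 14]
Visit 11 → queue [12, 15, 4, 13, 17, 14]
Visit 12; enqueue 6 → queue [15, 4, 13, 17, 14, 6]
Visit 15 → queue [4, 13, 17, 14, 6]
Visit 4 → queue [13, 17, 14, 6]
Visit 13 → queue [17, 14, 6]
Visit 17 → queue [14, 6]
Visit 14 → queue [6]
Visit 6 → queue []

Visit order: 8, 9, 3, 10, 16, 7, 2, 1, 5, 11, 12, 15, 4, 13, 17, 14, 6

4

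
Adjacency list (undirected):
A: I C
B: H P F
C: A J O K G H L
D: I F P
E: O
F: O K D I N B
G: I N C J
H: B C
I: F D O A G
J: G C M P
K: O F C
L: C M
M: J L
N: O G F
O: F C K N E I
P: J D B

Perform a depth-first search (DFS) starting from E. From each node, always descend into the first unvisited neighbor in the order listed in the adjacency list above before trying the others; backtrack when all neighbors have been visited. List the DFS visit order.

E O F K C A I D P J G N M L B H

Visit E
E → O
O → F
F → K
K → C
C → A
A → I
I → D
D → P
P → J
J → G
G → N
J → M
M → L
P → B
B → H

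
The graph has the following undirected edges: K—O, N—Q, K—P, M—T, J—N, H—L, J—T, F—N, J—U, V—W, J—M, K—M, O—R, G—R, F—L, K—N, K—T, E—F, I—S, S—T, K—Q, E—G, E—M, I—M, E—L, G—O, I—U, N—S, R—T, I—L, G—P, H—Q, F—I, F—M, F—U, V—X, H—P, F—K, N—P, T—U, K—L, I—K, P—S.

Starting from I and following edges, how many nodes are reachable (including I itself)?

BFS from I visits: I, U, S, M, L, K, F, T, J, P, N, E, H, Q, O, R, G
Reachable nodes: 17 of 20 total.

17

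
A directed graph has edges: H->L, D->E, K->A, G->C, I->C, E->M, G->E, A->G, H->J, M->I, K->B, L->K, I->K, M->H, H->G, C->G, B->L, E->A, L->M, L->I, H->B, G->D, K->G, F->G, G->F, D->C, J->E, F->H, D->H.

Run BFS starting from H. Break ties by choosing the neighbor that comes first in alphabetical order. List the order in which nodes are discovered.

H → B → G → J → L → C → D → E → F → I → K → M → A

Visit H; enqueue B, G, J, L → queue [B, G, J, L]
Visit B → queue [G, J, L]
Visit G; enqueue C, D, E, F → queue [J, L, C, D, E, F]
Visit J → queue [L, C, D, E, F]
Visit L; enqueue I, K, M → queue [C, D, E, F, I, K, M]
Visit C → queue [D, E, F, I, K, M]
Visit D → queue [E, F, I, K, M]
Visit E; enqueue A → queue [F, I, K, M, A]
Visit F → queue [I, K, M, A]
Visit I → queue [K, M, A]
Visit K → queue [M, A]
Visit M → queue [A]
Visit A → queue []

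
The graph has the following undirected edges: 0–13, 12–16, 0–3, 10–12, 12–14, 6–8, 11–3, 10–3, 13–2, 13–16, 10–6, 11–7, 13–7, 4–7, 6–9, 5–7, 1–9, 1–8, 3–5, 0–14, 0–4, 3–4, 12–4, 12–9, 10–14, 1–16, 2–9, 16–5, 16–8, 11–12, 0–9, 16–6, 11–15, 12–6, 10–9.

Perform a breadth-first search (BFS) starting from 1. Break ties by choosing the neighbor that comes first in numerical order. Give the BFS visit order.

Visit 1; enqueue 8, 9, 16 → queue [8, 9, 16]
Visit 8; enqueue 6 → queue [9, 16, 6]
Visit 9; enqueue 0, 2, 10, 12 → queue [16, 6, 0, 2, 10, 12]
Visit 16; enqueue 5, 13 → queue [6, 0, 2, 10, 12, 5, 13]
Visit 6 → queue [0, 2, 10, 12, 5, 13]
Visit 0; enqueue 3, 4, 14 → queue [2, 10, 12, 5, 13, 3, 4, 14]
Visit 2 → queue [10, 12, 5, 13, 3, 4, 14]
Visit 10 → queue [12, 5, 13, 3, 4, 14]
Visit 12; enqueue 11 → queue [5, 13, 3, 4, 14, 11]
Visit 5; enqueue 7 → queue [13, 3, 4, 14, 11, 7]
Visit 13 → queue [3, 4, 14, 11, 7]
Visit 3 → queue [4, 14, 11, 7]
Visit 4 → queue [14, 11, 7]
Visit 14 → queue [11, 7]
Visit 11; enqueue 15 → queue [7, 15]
Visit 7 → queue [15]
Visit 15 → queue []

1 → 8 → 9 → 16 → 6 → 0 → 2 → 10 → 12 → 5 → 13 → 3 → 4 → 14 → 11 → 7 → 15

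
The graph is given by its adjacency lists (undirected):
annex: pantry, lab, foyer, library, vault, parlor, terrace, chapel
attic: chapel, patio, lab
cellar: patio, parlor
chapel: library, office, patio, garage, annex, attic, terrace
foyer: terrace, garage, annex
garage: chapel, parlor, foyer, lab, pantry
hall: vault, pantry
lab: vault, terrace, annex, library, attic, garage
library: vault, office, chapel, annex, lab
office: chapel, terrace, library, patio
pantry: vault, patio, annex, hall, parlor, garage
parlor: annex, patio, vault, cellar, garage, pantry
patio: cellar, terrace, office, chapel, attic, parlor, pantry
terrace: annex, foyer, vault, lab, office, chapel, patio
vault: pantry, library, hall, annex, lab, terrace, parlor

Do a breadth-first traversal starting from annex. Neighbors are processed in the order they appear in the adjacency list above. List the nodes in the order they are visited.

annex pantry lab foyer library vault parlor terrace chapel patio hall garage attic office cellar

Visit annex; enqueue pantry, lab, foyer, library, vault, parlor, terrace, chapel → queue [pantry, lab, foyer, library, vault, parlor, terrace, chapel]
Visit pantry; enqueue patio, hall, garage → queue [lab, foyer, library, vault, parlor, terrace, chapel, patio, hall, garage]
Visit lab; enqueue attic → queue [foyer, library, vault, parlor, terrace, chapel, patio, hall, garage, attic]
Visit foyer → queue [library, vault, parlor, terrace, chapel, patio, hall, garage, attic]
Visit library; enqueue office → queue [vault, parlor, terrace, chapel, patio, hall, garage, attic, office]
Visit vault → queue [parlor, terrace, chapel, patio, hall, garage, attic, office]
Visit parlor; enqueue cellar → queue [terrace, chapel, patio, hall, garage, attic, office, cellar]
Visit terrace → queue [chapel, patio, hall, garage, attic, office, cellar]
Visit chapel → queue [patio, hall, garage, attic, office, cellar]
Visit patio → queue [hall, garage, attic, office, cellar]
Visit hall → queue [garage, attic, office, cellar]
Visit garage → queue [attic, office, cellar]
Visit attic → queue [office, cellar]
Visit office → queue [cellar]
Visit cellar → queue []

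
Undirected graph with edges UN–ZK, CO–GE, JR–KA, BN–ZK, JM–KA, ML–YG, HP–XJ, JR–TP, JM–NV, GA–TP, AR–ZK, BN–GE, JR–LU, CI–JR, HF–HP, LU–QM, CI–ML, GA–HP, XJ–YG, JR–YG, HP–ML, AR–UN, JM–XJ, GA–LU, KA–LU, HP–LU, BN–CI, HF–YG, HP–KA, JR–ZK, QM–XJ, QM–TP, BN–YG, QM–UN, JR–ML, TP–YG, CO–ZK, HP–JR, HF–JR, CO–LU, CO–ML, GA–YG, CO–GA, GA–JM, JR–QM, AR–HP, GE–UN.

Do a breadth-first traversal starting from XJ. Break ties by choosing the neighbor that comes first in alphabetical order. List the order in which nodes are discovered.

XJ, HP, JM, QM, YG, AR, GA, HF, JR, KA, LU, ML, NV, TP, UN, BN, ZK, CO, CI, GE

Visit XJ; enqueue HP, JM, QM, YG → queue [HP, JM, QM, YG]
Visit HP; enqueue AR, GA, HF, JR, KA, LU, ML → queue [JM, QM, YG, AR, GA, HF, JR, KA, LU, ML]
Visit JM; enqueue NV → queue [QM, YG, AR, GA, HF, JR, KA, LU, ML, NV]
Visit QM; enqueue TP, UN → queue [YG, AR, GA, HF, JR, KA, LU, ML, NV, TP, UN]
Visit YG; enqueue BN → queue [AR, GA, HF, JR, KA, LU, ML, NV, TP, UN, BN]
Visit AR; enqueue ZK → queue [GA, HF, JR, KA, LU, ML, NV, TP, UN, BN, ZK]
Visit GA; enqueue CO → queue [HF, JR, KA, LU, ML, NV, TP, UN, BN, ZK, CO]
Visit HF → queue [JR, KA, LU, ML, NV, TP, UN, BN, ZK, CO]
Visit JR; enqueue CI → queue [KA, LU, ML, NV, TP, UN, BN, ZK, CO, CI]
Visit KA → queue [LU, ML, NV, TP, UN, BN, ZK, CO, CI]
Visit LU → queue [ML, NV, TP, UN, BN, ZK, CO, CI]
Visit ML → queue [NV, TP, UN, BN, ZK, CO, CI]
Visit NV → queue [TP, UN, BN, ZK, CO, CI]
Visit TP → queue [UN, BN, ZK, CO, CI]
Visit UN; enqueue GE → queue [BN, ZK, CO, CI, GE]
Visit BN → queue [ZK, CO, CI, GE]
Visit ZK → queue [CO, CI, GE]
Visit CO → queue [CI, GE]
Visit CI → queue [GE]
Visit GE → queue []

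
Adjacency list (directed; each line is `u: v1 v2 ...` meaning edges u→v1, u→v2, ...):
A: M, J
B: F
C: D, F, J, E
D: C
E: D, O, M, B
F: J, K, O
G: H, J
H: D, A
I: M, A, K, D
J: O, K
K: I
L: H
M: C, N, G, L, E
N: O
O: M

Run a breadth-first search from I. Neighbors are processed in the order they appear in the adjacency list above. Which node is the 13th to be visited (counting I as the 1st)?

O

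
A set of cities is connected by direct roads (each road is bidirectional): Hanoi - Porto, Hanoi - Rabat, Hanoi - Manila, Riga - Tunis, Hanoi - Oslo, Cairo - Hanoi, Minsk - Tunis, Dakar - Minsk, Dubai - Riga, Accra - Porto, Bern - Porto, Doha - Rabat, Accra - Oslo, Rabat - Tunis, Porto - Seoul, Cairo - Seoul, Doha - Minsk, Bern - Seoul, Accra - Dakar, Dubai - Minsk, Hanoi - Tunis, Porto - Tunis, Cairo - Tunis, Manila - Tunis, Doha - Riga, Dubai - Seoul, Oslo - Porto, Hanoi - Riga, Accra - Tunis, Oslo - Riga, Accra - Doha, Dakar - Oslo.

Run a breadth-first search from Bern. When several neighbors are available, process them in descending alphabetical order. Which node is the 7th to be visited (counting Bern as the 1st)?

Oslo

Visit Bern; enqueue Seoul, Porto → queue [Seoul, Porto]
Visit Seoul; enqueue Dubai, Cairo → queue [Porto, Dubai, Cairo]
Visit Porto; enqueue Tunis, Oslo, Hanoi, Accra → queue [Dubai, Cairo, Tunis, Oslo, Hanoi, Accra]
Visit Dubai; enqueue Riga, Minsk → queue [Cairo, Tunis, Oslo, Hanoi, Accra, Riga, Minsk]
Visit Cairo → queue [Tunis, Oslo, Hanoi, Accra, Riga, Minsk]
Visit Tunis; enqueue Rabat, Manila → queue [Oslo, Hanoi, Accra, Riga, Minsk, Rabat, Manila]
Visit Oslo; enqueue Dakar → queue [Hanoi, Accra, Riga, Minsk, Rabat, Manila, Dakar]
Visit Hanoi → queue [Accra, Riga, Minsk, Rabat, Manila, Dakar]
Visit Accra; enqueue Doha → queue [Riga, Minsk, Rabat, Manila, Dakar, Doha]
Visit Riga → queue [Minsk, Rabat, Manila, Dakar, Doha]
Visit Minsk → queue [Rabat, Manila, Dakar, Doha]
Visit Rabat → queue [Manila, Dakar, Doha]
Visit Manila → queue [Dakar, Doha]
Visit Dakar → queue [Doha]
Visit Doha → queue []

Visit order: Bern, Seoul, Porto, Dubai, Cairo, Tunis, Oslo, Hanoi, Accra, Riga, Minsk, Rabat, Manila, Dakar, Doha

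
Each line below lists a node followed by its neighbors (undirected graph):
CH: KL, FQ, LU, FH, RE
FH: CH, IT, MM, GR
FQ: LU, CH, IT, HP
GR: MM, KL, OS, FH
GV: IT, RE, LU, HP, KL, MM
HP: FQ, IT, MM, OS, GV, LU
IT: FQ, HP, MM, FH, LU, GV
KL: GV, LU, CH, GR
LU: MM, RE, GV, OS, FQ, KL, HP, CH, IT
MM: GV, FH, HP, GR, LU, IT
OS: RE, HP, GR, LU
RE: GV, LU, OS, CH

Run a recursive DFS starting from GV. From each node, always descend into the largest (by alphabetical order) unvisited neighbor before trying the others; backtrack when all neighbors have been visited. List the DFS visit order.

GV RE OS LU MM IT HP FQ CH KL GR FH

Visit GV
GV → RE
RE → OS
OS → LU
LU → MM
MM → IT
IT → HP
HP → FQ
FQ → CH
CH → KL
KL → GR
GR → FH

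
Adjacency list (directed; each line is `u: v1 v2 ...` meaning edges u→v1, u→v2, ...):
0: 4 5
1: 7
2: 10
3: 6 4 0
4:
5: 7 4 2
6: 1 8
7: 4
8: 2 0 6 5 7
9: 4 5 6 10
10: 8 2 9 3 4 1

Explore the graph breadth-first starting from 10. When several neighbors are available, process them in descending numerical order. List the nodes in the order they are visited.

10 9 8 4 3 2 1 6 5 7 0

Visit 10; enqueue 9, 8, 4, 3, 2, 1 → queue [9, 8, 4, 3, 2, 1]
Visit 9; enqueue 6, 5 → queue [8, 4, 3, 2, 1, 6, 5]
Visit 8; enqueue 7, 0 → queue [4, 3, 2, 1, 6, 5, 7, 0]
Visit 4 → queue [3, 2, 1, 6, 5, 7, 0]
Visit 3 → queue [2, 1, 6, 5, 7, 0]
Visit 2 → queue [1, 6, 5, 7, 0]
Visit 1 → queue [6, 5, 7, 0]
Visit 6 → queue [5, 7, 0]
Visit 5 → queue [7, 0]
Visit 7 → queue [0]
Visit 0 → queue []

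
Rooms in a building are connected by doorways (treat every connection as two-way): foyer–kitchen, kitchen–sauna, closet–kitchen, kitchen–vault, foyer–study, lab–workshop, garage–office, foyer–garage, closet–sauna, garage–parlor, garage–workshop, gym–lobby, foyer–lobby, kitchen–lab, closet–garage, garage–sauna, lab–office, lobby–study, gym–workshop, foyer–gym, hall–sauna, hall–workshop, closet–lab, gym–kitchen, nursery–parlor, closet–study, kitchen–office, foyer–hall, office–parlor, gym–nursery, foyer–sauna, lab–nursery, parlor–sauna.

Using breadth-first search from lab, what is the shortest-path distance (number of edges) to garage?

2

Level 0: lab
Level 1: closet, kitchen, nursery, office, workshop
Level 2: foyer, garage, gym, hall, parlor, sauna, study, vault
Level 3: lobby
garage first appears at level 2.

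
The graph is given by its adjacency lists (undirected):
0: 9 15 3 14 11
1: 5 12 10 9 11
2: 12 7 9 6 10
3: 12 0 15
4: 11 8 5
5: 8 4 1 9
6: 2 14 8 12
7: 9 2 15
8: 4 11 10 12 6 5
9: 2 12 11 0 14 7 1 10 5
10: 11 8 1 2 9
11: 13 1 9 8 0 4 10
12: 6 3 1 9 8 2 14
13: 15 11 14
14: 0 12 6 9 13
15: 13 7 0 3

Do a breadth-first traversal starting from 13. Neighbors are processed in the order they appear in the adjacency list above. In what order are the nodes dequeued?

Visit 13; enqueue 15, 11, 14 → queue [15, 11, 14]
Visit 15; enqueue 7, 0, 3 → queue [11, 14, 7, 0, 3]
Visit 11; enqueue 1, 9, 8, 4, 10 → queue [14, 7, 0, 3, 1, 9, 8, 4, 10]
Visit 14; enqueue 12, 6 → queue [7, 0, 3, 1, 9, 8, 4, 10, 12, 6]
Visit 7; enqueue 2 → queue [0, 3, 1, 9, 8, 4, 10, 12, 6, 2]
Visit 0 → queue [3, 1, 9, 8, 4, 10, 12, 6, 2]
Visit 3 → queue [1, 9, 8, 4, 10, 12, 6, 2]
Visit 1; enqueue 5 → queue [9, 8, 4, 10, 12, 6, 2, 5]
Visit 9 → queue [8, 4, 10, 12, 6, 2, 5]
Visit 8 → queue [4, 10, 12, 6, 2, 5]
Visit 4 → queue [10, 12, 6, 2, 5]
Visit 10 → queue [12, 6, 2, 5]
Visit 12 → queue [6, 2, 5]
Visit 6 → queue [2, 5]
Visit 2 → queue [5]
Visit 5 → queue []

13, 15, 11, 14, 7, 0, 3, 1, 9, 8, 4, 10, 12, 6, 2, 5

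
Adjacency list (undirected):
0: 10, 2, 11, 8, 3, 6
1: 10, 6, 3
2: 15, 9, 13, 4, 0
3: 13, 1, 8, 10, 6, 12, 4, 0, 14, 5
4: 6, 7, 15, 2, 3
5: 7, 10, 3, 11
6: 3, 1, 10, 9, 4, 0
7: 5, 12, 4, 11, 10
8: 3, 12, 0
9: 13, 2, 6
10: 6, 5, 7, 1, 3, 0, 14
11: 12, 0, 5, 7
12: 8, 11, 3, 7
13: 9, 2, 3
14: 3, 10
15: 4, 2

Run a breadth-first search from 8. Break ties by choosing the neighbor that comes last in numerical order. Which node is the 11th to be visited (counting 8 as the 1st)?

5

Visit 8; enqueue 12, 3, 0 → queue [12, 3, 0]
Visit 12; enqueue 11, 7 → queue [3, 0, 11, 7]
Visit 3; enqueue 14, 13, 10, 6, 5, 4, 1 → queue [0, 11, 7, 14, 13, 10, 6, 5, 4, 1]
Visit 0; enqueue 2 → queue [11, 7, 14, 13, 10, 6, 5, 4, 1, 2]
Visit 11 → queue [7, 14, 13, 10, 6, 5, 4, 1, 2]
Visit 7 → queue [14, 13, 10, 6, 5, 4, 1, 2]
Visit 14 → queue [13, 10, 6, 5, 4, 1, 2]
Visit 13; enqueue 9 → queue [10, 6, 5, 4, 1, 2, 9]
Visit 10 → queue [6, 5, 4, 1, 2, 9]
Visit 6 → queue [5, 4, 1, 2, 9]
Visit 5 → queue [4, 1, 2, 9]
Visit 4; enqueue 15 → queue [1, 2, 9, 15]
Visit 1 → queue [2, 9, 15]
Visit 2 → queue [9, 15]
Visit 9 → queue [15]
Visit 15 → queue []

Visit order: 8, 12, 3, 0, 11, 7, 14, 13, 10, 6, 5, 4, 1, 2, 9, 15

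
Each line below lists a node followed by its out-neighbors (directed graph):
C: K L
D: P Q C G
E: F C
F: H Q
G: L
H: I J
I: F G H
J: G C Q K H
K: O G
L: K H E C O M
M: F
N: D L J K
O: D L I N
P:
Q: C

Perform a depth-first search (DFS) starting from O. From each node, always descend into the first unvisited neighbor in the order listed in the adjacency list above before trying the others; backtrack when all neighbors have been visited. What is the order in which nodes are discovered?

O, D, P, Q, C, K, G, L, H, I, F, J, E, M, N

Visit O
O → D
D → P
D → Q
Q → C
C → K
K → G
G → L
L → H
H → I
I → F
H → J
L → E
L → M
O → N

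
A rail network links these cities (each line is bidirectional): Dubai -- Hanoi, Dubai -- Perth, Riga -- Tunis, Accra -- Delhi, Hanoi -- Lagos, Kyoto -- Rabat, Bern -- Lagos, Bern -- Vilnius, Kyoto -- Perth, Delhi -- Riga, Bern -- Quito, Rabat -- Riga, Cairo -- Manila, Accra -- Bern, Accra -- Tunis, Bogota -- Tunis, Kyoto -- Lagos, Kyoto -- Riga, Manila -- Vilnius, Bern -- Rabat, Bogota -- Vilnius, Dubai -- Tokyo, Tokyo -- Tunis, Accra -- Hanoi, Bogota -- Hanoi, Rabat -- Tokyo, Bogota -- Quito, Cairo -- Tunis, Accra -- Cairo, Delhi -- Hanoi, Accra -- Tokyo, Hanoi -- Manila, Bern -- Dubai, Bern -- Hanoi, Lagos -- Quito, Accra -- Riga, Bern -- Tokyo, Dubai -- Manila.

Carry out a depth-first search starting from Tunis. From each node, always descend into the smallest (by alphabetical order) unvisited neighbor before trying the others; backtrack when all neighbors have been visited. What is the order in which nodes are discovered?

Visit Tunis
Tunis → Accra
Accra → Bern
Bern → Dubai
Dubai → Hanoi
Hanoi → Bogota
Bogota → Quito
Quito → Lagos
Lagos → Kyoto
Kyoto → Perth
Kyoto → Rabat
Rabat → Riga
Riga → Delhi
Rabat → Tokyo
Bogota → Vilnius
Vilnius → Manila
Manila → Cairo

Tunis, Accra, Bern, Dubai, Hanoi, Bogota, Quito, Lagos, Kyoto, Perth, Rabat, Riga, Delhi, Tokyo, Vilnius, Manila, Cairo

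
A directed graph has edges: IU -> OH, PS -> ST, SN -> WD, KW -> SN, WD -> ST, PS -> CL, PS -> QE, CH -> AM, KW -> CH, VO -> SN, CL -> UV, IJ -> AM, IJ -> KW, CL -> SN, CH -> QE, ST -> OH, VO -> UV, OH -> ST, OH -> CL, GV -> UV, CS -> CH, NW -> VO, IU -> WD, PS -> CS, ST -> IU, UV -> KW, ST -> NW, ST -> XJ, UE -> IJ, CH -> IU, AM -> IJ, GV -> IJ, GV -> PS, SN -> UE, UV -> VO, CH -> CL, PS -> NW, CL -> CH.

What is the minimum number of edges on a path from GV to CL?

Level 0: GV
Level 1: IJ, PS, UV
Level 2: AM, CL, CS, KW, NW, QE, ST, VO
Level 3: CH, IU, OH, SN, XJ
Level 4: UE, WD
CL first appears at level 2.

2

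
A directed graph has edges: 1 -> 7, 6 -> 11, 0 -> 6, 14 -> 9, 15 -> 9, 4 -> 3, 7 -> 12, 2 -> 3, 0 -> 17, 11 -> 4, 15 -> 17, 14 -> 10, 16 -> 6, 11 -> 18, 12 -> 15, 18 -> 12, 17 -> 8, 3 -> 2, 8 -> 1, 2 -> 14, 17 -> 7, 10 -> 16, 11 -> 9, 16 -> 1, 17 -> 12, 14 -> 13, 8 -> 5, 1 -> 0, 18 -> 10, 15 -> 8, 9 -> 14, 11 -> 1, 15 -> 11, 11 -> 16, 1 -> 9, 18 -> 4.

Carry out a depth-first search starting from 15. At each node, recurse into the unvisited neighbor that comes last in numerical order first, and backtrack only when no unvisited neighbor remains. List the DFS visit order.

Visit 15
15 → 17
17 → 12
17 → 8
8 → 5
8 → 1
1 → 9
9 → 14
14 → 13
14 → 10
10 → 16
16 → 6
6 → 11
11 → 18
18 → 4
4 → 3
3 → 2
1 → 7
1 → 0

15 → 17 → 12 → 8 → 5 → 1 → 9 → 14 → 13 → 10 → 16 → 6 → 11 → 18 → 4 → 3 → 2 → 7 → 0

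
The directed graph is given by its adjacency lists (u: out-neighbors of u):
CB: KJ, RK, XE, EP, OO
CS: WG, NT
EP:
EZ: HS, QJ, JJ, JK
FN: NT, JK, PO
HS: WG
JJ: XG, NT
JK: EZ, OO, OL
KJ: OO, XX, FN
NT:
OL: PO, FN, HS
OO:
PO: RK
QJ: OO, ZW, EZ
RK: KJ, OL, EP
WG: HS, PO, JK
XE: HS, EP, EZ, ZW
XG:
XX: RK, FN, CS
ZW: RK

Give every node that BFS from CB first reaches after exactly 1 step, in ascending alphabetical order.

EP, KJ, OO, RK, XE

Level 0: CB
Level 1: EP, KJ, OO, RK, XE
Level 2: EZ, FN, HS, OL, XX, ZW
Level 3: CS, JJ, JK, NT, PO, QJ, WG
Level 4: XG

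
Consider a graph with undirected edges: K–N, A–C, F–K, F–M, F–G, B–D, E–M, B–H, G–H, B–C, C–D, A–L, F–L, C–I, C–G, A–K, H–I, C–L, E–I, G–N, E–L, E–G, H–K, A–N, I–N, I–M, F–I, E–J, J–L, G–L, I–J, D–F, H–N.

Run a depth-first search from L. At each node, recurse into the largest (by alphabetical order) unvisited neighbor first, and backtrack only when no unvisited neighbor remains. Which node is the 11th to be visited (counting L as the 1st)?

Visit L
L → J
J → I
I → N
N → K
K → H
H → G
G → F
F → M
M → E
F → D
D → C
C → B
C → A

Visit order: L, J, I, N, K, H, G, F, M, E, D, C, B, A

D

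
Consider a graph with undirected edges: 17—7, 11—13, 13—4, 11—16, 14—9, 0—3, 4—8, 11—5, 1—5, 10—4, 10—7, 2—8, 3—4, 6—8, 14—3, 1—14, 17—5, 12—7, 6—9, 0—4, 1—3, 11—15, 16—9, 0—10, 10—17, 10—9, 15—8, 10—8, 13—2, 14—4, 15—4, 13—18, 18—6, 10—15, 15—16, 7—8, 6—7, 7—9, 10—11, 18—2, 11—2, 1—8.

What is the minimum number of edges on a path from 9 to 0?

2

Level 0: 9
Level 1: 6, 7, 10, 14, 16
Level 2: 0, 1, 3, 4, 8, 11, 12, 15, 17, 18
Level 3: 2, 5, 13
0 first appears at level 2.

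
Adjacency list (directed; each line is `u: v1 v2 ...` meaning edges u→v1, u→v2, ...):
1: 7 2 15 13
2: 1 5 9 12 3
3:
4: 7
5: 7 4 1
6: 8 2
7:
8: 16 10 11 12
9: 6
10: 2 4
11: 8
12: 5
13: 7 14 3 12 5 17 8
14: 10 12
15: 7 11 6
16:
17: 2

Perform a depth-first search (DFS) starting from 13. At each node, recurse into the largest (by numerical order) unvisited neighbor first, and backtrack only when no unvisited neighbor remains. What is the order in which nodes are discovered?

13, 17, 2, 12, 5, 7, 4, 1, 15, 11, 8, 16, 10, 6, 9, 3, 14

Visit 13
13 → 17
17 → 2
2 → 12
12 → 5
5 → 7
5 → 4
5 → 1
1 → 15
15 → 11
11 → 8
8 → 16
8 → 10
15 → 6
2 → 9
2 → 3
13 → 14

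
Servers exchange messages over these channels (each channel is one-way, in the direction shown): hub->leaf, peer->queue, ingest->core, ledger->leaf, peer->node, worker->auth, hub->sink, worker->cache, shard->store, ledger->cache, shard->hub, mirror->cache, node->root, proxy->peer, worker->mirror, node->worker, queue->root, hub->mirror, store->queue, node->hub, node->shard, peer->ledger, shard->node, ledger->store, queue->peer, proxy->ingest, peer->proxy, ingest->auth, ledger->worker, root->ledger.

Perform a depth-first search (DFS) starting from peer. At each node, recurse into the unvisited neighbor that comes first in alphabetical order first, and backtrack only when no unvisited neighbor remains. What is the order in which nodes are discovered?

peer, ledger, cache, leaf, store, queue, root, worker, auth, mirror, node, hub, sink, shard, proxy, ingest, core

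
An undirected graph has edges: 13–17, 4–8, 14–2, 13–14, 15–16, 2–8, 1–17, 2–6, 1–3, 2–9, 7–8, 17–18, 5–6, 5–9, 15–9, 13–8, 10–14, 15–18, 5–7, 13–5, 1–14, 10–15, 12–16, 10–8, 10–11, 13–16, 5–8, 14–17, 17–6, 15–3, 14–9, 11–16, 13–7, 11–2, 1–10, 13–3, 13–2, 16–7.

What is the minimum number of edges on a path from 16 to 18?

Level 0: 16
Level 1: 7, 11, 12, 13, 15
Level 2: 2, 3, 5, 8, 9, 10, 14, 17, 18
Level 3: 1, 4, 6
18 first appears at level 2.

2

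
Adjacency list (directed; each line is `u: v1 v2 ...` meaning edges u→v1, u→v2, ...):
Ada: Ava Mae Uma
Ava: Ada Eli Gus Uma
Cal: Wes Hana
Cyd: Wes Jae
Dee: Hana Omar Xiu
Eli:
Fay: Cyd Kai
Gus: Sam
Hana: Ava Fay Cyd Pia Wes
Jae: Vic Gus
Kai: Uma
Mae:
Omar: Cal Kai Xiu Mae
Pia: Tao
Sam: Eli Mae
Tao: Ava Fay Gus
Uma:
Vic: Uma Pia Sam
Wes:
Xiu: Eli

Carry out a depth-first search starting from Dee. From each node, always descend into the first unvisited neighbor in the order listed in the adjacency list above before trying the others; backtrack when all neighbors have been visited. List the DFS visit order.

Visit Dee
Dee → Hana
Hana → Ava
Ava → Ada
Ada → Mae
Ada → Uma
Ava → Eli
Ava → Gus
Gus → Sam
Hana → Fay
Fay → Cyd
Cyd → Wes
Cyd → Jae
Jae → Vic
Vic → Pia
Pia → Tao
Fay → Kai
Dee → Omar
Omar → Cal
Omar → Xiu

Dee -> Hana -> Ava -> Ada -> Mae -> Uma -> Eli -> Gus -> Sam -> Fay -> Cyd -> Wes -> Jae -> Vic -> Pia -> Tao -> Kai -> Omar -> Cal -> Xiu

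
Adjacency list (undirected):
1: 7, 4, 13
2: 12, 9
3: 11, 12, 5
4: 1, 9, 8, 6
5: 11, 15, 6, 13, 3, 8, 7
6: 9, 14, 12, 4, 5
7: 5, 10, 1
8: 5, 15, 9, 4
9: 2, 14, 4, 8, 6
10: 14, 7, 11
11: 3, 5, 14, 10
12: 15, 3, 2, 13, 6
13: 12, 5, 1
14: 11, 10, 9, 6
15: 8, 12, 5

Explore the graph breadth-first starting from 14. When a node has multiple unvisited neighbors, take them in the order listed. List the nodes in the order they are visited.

Visit 14; enqueue 11, 10, 9, 6 → queue [11, 10, 9, 6]
Visit 11; enqueue 3, 5 → queue [10, 9, 6, 3, 5]
Visit 10; enqueue 7 → queue [9, 6, 3, 5, 7]
Visit 9; enqueue 2, 4, 8 → queue [6, 3, 5, 7, 2, 4, 8]
Visit 6; enqueue 12 → queue [3, 5, 7, 2, 4, 8, 12]
Visit 3 → queue [5, 7, 2, 4, 8, 12]
Visit 5; enqueue 15, 13 → queue [7, 2, 4, 8, 12, 15, 13]
Visit 7; enqueue 1 → queue [2, 4, 8, 12, 15, 13, 1]
Visit 2 → queue [4, 8, 12, 15, 13, 1]
Visit 4 → queue [8, 12, 15, 13, 1]
Visit 8 → queue [12, 15, 13, 1]
Visit 12 → queue [15, 13, 1]
Visit 15 → queue [13, 1]
Visit 13 → queue [1]
Visit 1 → queue []

14 -> 11 -> 10 -> 9 -> 6 -> 3 -> 5 -> 7 -> 2 -> 4 -> 8 -> 12 -> 15 -> 13 -> 1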